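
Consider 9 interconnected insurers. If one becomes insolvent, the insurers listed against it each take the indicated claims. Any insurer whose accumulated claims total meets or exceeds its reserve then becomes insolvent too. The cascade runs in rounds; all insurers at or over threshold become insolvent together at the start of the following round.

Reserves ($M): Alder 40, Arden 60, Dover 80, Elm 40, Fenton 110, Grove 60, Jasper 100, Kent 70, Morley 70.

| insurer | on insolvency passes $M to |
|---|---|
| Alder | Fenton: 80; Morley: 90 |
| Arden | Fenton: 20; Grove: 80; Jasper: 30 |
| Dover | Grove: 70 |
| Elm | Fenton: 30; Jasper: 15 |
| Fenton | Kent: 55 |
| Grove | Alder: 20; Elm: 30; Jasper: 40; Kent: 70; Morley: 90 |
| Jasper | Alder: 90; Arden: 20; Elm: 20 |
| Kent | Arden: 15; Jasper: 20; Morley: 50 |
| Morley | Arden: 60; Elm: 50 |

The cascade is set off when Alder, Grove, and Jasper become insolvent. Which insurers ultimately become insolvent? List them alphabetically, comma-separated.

Round 1 — Alder, Grove, Jasper become insolvent (initial).
  Arden: +20 → 20 < 60
  Elm: +30+20 → 50 ≥ 40
  Fenton: +80 → 80 < 110
  Kent: +70 → 70 ≥ 70
  Morley: +90+90 → 180 ≥ 70
Round 2 — Elm, Kent, Morley become insolvent.
  Arden: +15+60 → 95 ≥ 60
  Fenton: +30 → 110 ≥ 110
Round 3 — Arden, Fenton become insolvent.
No further insolvencies.

Alder, Arden, Elm, Fenton, Grove, Jasper, Kent, Morley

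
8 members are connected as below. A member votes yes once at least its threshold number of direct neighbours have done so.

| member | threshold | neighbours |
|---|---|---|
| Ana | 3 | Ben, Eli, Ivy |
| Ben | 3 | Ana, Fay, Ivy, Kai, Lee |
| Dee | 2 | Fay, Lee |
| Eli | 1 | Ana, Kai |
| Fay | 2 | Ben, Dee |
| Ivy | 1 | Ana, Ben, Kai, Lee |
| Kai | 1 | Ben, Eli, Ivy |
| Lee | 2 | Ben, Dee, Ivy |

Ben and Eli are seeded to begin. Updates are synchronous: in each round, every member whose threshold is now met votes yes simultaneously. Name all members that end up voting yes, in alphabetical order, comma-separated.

Round 1 — Ben, Eli vote yes (initial).
Round 2 — checking thresholds:
  Ana: 2 of 3 neighbours < 3, below threshold.
  Fay: 1 of 2 neighbours < 2, below threshold.
  Ivy: 1 of 4 neighbours ≥ 1, votes yes.
  Kai: 2 of 3 neighbours ≥ 1, votes yes.
  Lee: 1 of 3 neighbours < 2, below threshold.
Round 3 — checking thresholds:
  Ana: 3 of 3 neighbours ≥ 3, votes yes.
  Fay: 1 of 2 neighbours < 2, below threshold.
  Lee: 2 of 3 neighbours ≥ 2, votes yes.
Round 4 — no new yes votes; cascade stops.

Ana, Ben, Eli, Ivy, Kai, Lee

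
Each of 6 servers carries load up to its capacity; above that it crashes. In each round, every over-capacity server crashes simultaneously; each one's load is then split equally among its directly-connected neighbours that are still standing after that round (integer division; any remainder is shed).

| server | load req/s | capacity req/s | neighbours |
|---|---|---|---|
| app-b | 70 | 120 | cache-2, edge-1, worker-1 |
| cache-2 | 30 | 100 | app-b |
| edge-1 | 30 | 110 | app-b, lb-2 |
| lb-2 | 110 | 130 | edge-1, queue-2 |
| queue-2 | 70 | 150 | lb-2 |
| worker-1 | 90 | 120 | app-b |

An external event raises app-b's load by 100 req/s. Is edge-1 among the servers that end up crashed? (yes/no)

no

Round 1 — app-b at 170 > 120. app-b crashes.
  app-b sheds 170 req/s to cache-2, edge-1, worker-1: 56 each (2 lost).
    cache-2: 30+56 = 86 ≤ 100
    edge-1: 30+56 = 86 ≤ 110
    worker-1: 90+56 = 146 > 120
Round 2 — worker-1 crashes.
  worker-1 sheds 146 req/s: no online neighbours, lost.
No further crashes.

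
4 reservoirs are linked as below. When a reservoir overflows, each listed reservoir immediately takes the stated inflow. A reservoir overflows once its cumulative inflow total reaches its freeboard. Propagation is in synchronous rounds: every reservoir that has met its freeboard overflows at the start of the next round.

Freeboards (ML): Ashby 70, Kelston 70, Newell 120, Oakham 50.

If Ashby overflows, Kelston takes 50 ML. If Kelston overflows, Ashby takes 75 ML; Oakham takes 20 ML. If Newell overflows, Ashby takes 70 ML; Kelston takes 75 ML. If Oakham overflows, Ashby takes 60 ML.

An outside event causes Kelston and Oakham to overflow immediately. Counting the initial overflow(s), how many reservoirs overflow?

Round 1 — Kelston, Oakham overflow (initial).
  Ashby: +75+60 → 135 ≥ 70
Round 2 — Ashby overflows.
No further overflows.

3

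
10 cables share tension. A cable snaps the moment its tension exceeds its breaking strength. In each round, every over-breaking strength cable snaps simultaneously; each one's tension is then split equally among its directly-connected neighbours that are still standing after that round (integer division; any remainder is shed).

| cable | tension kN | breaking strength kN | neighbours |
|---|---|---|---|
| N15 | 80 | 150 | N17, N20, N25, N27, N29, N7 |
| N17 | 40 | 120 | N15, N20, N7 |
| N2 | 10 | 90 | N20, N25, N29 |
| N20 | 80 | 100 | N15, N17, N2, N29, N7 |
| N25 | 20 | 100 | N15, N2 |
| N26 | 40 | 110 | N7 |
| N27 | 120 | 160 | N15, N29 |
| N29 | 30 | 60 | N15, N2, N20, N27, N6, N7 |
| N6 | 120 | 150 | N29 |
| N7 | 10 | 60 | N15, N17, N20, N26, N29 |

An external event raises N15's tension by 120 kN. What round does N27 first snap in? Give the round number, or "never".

Round 1 — N15 at 200 > 150. N15 snaps.
  N15 sheds 200 kN to N17, N20, N25, N27, N29, N7: 33 each (2 lost).
    N17: 40+33 = 73 ≤ 120
    N20: 80+33 = 113 > 100
    N25: 20+33 = 53 ≤ 100
    N27: 120+33 = 153 ≤ 160
    N29: 30+33 = 63 > 60
    N7: 10+33 = 43 ≤ 60
Round 2 — N20, N29 snap.
  N20 sheds 113 kN to N17, N2, N7: 37 each (2 lost).
    N17: 73+37 = 110 ≤ 120
    N2: 10+37 = 47 ≤ 90
    N7: 43+37 = 80 > 60
  N29 sheds 63 kN to N2, N27, N6, N7: 15 each (3 lost).
    N2: 47+15 = 62 ≤ 90
    N27: 153+15 = 168 > 160
    N6: 120+15 = 135 ≤ 150
    N7: 80+15 = 95 > 60
Round 3 — N27, N7 snap.
  N27 sheds 168 kN: no online neighbours, lost.
  N7 sheds 95 kN to N17, N26: 47 each (1 lost).
    N17: 110+47 = 157 > 120
    N26: 40+47 = 87 ≤ 110
Round 4 — N17 snaps.
  N17 sheds 157 kN: no online neighbours, lost.
No further breaks.

3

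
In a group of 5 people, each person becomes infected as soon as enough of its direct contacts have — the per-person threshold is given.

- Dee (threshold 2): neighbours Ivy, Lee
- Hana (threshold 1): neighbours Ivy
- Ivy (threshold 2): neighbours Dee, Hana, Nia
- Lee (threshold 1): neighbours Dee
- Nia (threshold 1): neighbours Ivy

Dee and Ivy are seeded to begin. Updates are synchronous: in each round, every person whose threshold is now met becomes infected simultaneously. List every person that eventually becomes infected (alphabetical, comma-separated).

Dee, Hana, Ivy, Lee, Nia

Round 1 — Dee, Ivy become infected (initial).
Round 2 — checking thresholds:
  Hana: 1 of 1 neighbours ≥ 1, becomes infected.
  Lee: 1 of 1 neighbours ≥ 1, becomes infected.
  Nia: 1 of 1 neighbours ≥ 1, becomes infected.
Round 3 — no new infections; cascade stops.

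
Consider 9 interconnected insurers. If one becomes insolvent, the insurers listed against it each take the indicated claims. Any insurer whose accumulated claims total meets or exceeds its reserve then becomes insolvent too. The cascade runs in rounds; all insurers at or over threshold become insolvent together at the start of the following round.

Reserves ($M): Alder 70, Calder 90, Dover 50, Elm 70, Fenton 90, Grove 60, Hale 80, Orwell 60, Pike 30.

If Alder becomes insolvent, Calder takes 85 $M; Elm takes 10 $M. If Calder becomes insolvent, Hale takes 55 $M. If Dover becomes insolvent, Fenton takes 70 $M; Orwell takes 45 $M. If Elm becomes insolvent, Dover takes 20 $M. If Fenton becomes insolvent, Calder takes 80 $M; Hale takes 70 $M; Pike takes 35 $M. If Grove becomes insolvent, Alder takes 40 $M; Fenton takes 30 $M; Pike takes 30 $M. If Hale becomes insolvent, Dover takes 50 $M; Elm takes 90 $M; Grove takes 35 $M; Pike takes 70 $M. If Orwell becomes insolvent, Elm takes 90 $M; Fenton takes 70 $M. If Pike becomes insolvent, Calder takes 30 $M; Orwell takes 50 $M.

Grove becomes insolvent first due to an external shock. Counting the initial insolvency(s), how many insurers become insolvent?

Round 1 — Grove becomes insolvent (initial).
  Alder: +40 → 40 < 70
  Fenton: +30 → 30 < 90
  Pike: +30 → 30 ≥ 30
Round 2 — Pike becomes insolvent.
  Calder: +30 → 30 < 90
  Orwell: +50 → 50 < 60
No further insolvencies.

2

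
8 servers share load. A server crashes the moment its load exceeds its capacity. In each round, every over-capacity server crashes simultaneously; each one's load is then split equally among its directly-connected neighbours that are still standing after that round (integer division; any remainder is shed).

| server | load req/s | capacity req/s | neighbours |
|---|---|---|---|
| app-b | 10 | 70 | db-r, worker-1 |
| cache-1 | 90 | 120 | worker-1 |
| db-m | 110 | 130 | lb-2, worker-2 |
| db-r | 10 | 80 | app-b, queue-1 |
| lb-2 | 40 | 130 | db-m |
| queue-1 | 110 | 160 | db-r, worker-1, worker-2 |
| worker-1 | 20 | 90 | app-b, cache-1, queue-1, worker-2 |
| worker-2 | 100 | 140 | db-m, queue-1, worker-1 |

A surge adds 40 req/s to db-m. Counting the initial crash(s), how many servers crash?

7

Round 1 — db-m at 150 > 130. db-m crashes.
  db-m sheds 150 req/s to lb-2, worker-2: 75 each.
    lb-2: 40+75 = 115 ≤ 130
    worker-2: 100+75 = 175 > 140
Round 2 — worker-2 crashes.
  worker-2 sheds 175 req/s to queue-1, worker-1: 87 each (1 lost).
    queue-1: 110+87 = 197 > 160
    worker-1: 20+87 = 107 > 90
Round 3 — queue-1, worker-1 crash.
  queue-1 sheds 197 req/s to db-r: 197 each.
    db-r: 10+197 = 207 > 80
  worker-1 sheds 107 req/s to app-b, cache-1: 53 each (1 lost).
    app-b: 10+53 = 63 ≤ 70
    cache-1: 90+53 = 143 > 120
Round 4 — cache-1, db-r crash.
  cache-1 sheds 143 req/s: no online neighbours, lost.
  db-r sheds 207 req/s to app-b: 207 each.
    app-b: 63+207 = 270 > 70
Round 5 — app-b crashes.
  app-b sheds 270 req/s: no online neighbours, lost.
No further crashes.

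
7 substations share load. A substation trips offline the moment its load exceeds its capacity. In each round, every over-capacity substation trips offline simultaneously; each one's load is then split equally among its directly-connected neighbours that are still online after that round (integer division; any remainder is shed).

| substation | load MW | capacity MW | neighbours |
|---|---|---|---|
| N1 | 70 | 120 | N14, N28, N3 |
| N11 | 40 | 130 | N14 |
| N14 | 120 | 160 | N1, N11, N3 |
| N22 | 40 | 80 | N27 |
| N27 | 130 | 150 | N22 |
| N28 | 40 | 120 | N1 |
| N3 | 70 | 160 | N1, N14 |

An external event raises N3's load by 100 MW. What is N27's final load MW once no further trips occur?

130

Round 1 — N3 at 170 > 160. N3 trips offline.
  N3 sheds 170 MW to N1, N14: 85 each.
    N1: 70+85 = 155 > 120
    N14: 120+85 = 205 > 160
Round 2 — N1, N14 trip offline.
  N1 sheds 155 MW to N28: 155 each.
    N28: 40+155 = 195 > 120
  N14 sheds 205 MW to N11: 205 each.
    N11: 40+205 = 245 > 130
Round 3 — N11, N28 trip offline.
  N11 sheds 245 MW: no online neighbours, lost.
  N28 sheds 195 MW: no online neighbours, lost.
No further trips.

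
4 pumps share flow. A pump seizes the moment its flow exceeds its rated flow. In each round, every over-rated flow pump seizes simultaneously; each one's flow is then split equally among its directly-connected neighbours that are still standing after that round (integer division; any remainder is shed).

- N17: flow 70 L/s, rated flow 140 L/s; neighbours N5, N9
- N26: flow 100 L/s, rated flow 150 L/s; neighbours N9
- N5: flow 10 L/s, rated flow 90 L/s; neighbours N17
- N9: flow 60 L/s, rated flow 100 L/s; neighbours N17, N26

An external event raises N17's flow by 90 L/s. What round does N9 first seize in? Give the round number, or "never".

Round 1 — N17 at 160 > 140. N17 seizes.
  N17 sheds 160 L/s to N5, N9: 80 each.
    N5: 10+80 = 90 ≤ 90
    N9: 60+80 = 140 > 100
Round 2 — N9 seizes.
  N9 sheds 140 L/s to N26: 140 each.
    N26: 100+140 = 240 > 150
Round 3 — N26 seizes.
  N26 sheds 240 L/s: no online neighbours, lost.
No further seizures.

2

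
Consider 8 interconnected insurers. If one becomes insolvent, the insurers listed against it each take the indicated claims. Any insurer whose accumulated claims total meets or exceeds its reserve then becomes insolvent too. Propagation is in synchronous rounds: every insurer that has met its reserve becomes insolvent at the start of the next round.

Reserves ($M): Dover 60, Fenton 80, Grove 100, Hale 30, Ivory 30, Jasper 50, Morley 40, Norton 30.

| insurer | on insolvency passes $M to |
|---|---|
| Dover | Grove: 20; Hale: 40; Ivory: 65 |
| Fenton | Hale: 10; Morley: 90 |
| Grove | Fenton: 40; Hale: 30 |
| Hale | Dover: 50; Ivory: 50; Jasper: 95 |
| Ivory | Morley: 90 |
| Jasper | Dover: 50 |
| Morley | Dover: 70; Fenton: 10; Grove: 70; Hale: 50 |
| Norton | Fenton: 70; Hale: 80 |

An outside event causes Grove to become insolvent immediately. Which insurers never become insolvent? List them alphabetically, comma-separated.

Round 1 — Grove becomes insolvent (initial).
  Fenton: +40 → 40 < 80
  Hale: +30 → 30 ≥ 30
Round 2 — Hale becomes insolvent.
  Dover: +50 → 50 < 60
  Ivory: +50 → 50 ≥ 30
  Jasper: +95 → 95 ≥ 50
Round 3 — Ivory, Jasper become insolvent.
  Dover: +50 → 100 ≥ 60
  Morley: +90 → 90 ≥ 40
Round 4 — Dover, Morley become insolvent.
  Fenton: +10 → 50 < 80
No further insolvencies.

Fenton, Norton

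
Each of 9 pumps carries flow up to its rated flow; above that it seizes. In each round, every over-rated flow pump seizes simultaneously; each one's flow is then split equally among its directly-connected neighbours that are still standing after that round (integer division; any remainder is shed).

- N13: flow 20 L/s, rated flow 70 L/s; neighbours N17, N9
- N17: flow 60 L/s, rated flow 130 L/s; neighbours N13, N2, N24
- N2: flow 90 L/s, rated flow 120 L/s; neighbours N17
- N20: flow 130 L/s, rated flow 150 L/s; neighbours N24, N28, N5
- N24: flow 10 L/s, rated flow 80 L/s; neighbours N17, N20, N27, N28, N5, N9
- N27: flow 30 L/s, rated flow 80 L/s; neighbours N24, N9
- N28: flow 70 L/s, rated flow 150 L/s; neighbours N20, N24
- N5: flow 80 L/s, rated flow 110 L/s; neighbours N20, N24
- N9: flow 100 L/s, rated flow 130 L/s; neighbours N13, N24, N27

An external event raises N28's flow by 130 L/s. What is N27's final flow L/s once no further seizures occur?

57

Round 1 — N28 at 200 > 150. N28 seizes.
  N28 sheds 200 L/s to N20, N24: 100 each.
    N20: 130+100 = 230 > 150
    N24: 10+100 = 110 > 80
Round 2 — N20, N24 seize.
  N20 sheds 230 L/s to N5: 230 each.
    N5: 80+230 = 310 > 110
  N24 sheds 110 L/s to N17, N27, N5, N9: 27 each (2 lost).
    N17: 60+27 = 87 ≤ 130
    N27: 30+27 = 57 ≤ 80
    N5: 310+27 = 337 > 110
    N9: 100+27 = 127 ≤ 130
Round 3 — N5 seizes.
  N5 sheds 337 L/s: no online neighbours, lost.
No further seizures.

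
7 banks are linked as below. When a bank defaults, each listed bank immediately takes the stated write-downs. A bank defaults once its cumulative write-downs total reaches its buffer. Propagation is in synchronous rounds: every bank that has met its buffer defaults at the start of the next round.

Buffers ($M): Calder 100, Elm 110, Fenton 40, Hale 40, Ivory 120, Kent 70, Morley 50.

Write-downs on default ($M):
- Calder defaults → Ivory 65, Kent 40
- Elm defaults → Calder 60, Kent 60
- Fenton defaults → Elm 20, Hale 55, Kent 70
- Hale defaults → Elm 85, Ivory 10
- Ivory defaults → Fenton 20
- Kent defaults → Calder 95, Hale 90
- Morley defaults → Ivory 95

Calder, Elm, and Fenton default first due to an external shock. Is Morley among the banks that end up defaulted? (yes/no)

Round 1 — Calder, Elm, Fenton default (initial).
  Hale: +55 → 55 ≥ 40
  Ivory: +65 → 65 < 120
  Kent: +40+60+70 → 170 ≥ 70
Round 2 — Hale, Kent default.
  Ivory: +10 → 75 < 120
No further defaults.

no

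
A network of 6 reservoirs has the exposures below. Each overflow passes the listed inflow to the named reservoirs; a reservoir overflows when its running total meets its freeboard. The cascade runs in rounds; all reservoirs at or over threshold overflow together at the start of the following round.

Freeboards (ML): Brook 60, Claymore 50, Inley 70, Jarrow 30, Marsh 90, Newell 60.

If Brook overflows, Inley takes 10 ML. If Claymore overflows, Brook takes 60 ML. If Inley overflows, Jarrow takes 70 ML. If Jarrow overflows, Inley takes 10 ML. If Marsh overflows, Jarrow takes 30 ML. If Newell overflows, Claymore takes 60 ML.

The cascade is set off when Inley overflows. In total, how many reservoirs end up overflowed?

Round 1 — Inley overflows (initial).
  Jarrow: +70 → 70 ≥ 30
Round 2 — Jarrow overflows.
No further overflows.

2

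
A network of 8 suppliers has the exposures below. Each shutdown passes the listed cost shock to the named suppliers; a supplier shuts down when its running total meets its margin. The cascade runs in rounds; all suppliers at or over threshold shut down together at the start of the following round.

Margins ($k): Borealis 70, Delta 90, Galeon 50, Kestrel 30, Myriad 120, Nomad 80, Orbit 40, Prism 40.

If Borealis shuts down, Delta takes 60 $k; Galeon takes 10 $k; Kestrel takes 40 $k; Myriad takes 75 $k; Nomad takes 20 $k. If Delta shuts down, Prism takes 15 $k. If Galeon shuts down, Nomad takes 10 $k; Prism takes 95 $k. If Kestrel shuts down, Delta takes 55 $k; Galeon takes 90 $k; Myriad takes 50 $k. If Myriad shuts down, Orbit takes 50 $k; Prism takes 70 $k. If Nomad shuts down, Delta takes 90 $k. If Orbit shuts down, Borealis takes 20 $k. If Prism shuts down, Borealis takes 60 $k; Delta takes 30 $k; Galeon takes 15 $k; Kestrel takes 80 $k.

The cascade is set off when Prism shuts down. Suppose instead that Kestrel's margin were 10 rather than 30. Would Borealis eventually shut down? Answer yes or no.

With Kestrel's margin at 10:
Round 1 — Prism shuts down (initial).
  Borealis: +60 → 60 < 70
  Delta: +30 → 30 < 90
  Galeon: +15 → 15 < 50
  Kestrel: +80 → 80 ≥ 10
Round 2 — Kestrel shuts down.
  Delta: +55 → 85 < 90
  Galeon: +90 → 105 ≥ 50
  Myriad: +50 → 50 < 120
Round 3 — Galeon shuts down.
  Nomad: +10 → 10 < 80
No further shutdowns.

no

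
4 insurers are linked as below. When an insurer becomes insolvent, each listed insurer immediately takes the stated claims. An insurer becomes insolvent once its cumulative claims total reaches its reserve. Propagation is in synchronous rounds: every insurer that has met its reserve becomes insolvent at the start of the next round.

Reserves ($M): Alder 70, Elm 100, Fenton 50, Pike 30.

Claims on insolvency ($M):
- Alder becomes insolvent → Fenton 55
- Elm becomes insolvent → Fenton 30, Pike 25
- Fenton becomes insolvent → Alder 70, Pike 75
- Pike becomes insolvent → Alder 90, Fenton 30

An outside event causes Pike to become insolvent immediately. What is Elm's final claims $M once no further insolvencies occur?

0

Round 1 — Pike becomes insolvent (initial).
  Alder: +90 → 90 ≥ 70
  Fenton: +30 → 30 < 50
Round 2 — Alder becomes insolvent.
  Fenton: +55 → 85 ≥ 50
Round 3 — Fenton becomes insolvent.
No further insolvencies.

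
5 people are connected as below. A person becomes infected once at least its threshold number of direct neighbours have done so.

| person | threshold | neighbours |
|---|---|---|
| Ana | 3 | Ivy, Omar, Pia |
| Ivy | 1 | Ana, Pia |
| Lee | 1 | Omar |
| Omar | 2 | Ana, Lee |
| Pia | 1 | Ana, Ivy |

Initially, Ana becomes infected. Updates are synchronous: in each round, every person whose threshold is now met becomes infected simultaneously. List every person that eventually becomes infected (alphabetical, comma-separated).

Round 1 — Ana becomes infected (initial).
Round 2 — checking thresholds:
  Ivy: 1 of 2 neighbours ≥ 1, becomes infected.
  Omar: 1 of 2 neighbours < 2, not yet.
  Pia: 1 of 2 neighbours ≥ 1, becomes infected.
Round 3 — no new infections; cascade stops.

Ana, Ivy, Pia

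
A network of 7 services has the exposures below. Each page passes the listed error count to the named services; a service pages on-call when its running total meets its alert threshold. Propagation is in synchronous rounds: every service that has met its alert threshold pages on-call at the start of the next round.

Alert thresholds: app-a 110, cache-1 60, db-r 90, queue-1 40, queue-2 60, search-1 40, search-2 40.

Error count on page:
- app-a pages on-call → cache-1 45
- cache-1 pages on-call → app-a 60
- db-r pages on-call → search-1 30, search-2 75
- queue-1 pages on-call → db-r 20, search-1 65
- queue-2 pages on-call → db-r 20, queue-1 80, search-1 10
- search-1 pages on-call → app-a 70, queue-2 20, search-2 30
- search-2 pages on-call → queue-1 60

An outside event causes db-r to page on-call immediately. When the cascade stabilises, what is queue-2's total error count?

20

Round 1 — db-r pages on-call (initial).
  search-1: +30 → 30 < 40
  search-2: +75 → 75 ≥ 40
Round 2 — search-2 pages on-call.
  queue-1: +60 → 60 ≥ 40
Round 3 — queue-1 pages on-call.
  search-1: +65 → 95 ≥ 40
Round 4 — search-1 pages on-call.
  app-a: +70 → 70 < 110
  queue-2: +20 → 20 < 60
No further pages.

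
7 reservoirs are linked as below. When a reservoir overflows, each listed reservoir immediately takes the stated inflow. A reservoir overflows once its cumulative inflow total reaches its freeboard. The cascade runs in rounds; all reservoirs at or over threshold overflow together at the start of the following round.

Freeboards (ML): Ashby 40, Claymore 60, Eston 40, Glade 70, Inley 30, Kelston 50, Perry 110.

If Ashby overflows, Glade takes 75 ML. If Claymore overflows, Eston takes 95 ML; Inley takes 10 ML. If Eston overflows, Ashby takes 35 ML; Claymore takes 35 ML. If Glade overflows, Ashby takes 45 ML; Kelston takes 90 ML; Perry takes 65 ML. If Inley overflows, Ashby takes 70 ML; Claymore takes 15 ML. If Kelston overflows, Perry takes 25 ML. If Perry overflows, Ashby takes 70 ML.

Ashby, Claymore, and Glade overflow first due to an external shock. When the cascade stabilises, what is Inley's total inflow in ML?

10

Round 1 — Ashby, Claymore, Glade overflow (initial).
  Eston: +95 → 95 ≥ 40
  Inley: +10 → 10 < 30
  Kelston: +90 → 90 ≥ 50
  Perry: +65 → 65 < 110
Round 2 — Eston, Kelston overflow.
  Perry: +25 → 90 < 110
No further overflows.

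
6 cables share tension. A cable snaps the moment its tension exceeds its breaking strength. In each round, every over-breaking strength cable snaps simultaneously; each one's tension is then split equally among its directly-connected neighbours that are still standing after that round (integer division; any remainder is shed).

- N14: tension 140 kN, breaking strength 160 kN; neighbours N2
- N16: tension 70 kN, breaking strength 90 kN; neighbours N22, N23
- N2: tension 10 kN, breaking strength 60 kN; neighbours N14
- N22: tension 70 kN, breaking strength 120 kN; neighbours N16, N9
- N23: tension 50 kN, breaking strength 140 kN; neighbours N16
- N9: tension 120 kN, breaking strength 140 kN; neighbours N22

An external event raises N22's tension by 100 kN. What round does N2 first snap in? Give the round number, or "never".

never

Round 1 — N22 at 170 > 120. N22 snaps.
  N22 sheds 170 kN to N16, N9: 85 each.
    N16: 70+85 = 155 > 90
    N9: 120+85 = 205 > 140
Round 2 — N16, N9 snap.
  N16 sheds 155 kN to N23: 155 each.
    N23: 50+155 = 205 > 140
  N9 sheds 205 kN: no online neighbours, lost.
Round 3 — N23 snaps.
  N23 sheds 205 kN: no online neighbours, lost.
No further breaks.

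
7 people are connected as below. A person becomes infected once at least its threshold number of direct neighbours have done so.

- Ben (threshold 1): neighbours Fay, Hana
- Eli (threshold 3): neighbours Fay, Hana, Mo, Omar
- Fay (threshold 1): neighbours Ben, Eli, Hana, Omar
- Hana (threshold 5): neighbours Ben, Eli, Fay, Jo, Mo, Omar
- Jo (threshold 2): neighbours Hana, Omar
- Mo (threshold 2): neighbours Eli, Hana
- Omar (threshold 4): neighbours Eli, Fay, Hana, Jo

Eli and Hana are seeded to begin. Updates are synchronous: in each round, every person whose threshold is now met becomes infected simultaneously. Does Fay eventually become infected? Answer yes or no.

yes

Round 1 — Eli, Hana become infected (initial).
Round 2 — checking thresholds:
  Ben: 1 of 2 neighbours ≥ 1, becomes infected.
  Fay: 2 of 4 neighbours ≥ 1, becomes infected.
  Jo: 1 of 2 neighbours < 2, below threshold.
  Mo: 2 of 2 neighbours ≥ 2, becomes infected.
  Omar: 2 of 4 neighbours < 4, below threshold.
Round 3 — no new infections; cascade stops.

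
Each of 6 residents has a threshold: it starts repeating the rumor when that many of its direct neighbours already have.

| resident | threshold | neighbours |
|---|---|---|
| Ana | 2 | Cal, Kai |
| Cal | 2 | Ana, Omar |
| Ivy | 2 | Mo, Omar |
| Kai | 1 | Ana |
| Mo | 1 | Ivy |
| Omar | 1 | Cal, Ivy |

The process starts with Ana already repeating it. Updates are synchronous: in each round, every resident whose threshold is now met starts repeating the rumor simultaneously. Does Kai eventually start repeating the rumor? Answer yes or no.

Round 1 — Ana starts repeating the rumor (initial).
Round 2 — checking thresholds:
  Cal: 1 of 2 neighbours < 2, holds.
  Kai: 1 of 1 neighbours ≥ 1, starts repeating the rumor.
Round 3 — no new spreads; cascade stops.

yes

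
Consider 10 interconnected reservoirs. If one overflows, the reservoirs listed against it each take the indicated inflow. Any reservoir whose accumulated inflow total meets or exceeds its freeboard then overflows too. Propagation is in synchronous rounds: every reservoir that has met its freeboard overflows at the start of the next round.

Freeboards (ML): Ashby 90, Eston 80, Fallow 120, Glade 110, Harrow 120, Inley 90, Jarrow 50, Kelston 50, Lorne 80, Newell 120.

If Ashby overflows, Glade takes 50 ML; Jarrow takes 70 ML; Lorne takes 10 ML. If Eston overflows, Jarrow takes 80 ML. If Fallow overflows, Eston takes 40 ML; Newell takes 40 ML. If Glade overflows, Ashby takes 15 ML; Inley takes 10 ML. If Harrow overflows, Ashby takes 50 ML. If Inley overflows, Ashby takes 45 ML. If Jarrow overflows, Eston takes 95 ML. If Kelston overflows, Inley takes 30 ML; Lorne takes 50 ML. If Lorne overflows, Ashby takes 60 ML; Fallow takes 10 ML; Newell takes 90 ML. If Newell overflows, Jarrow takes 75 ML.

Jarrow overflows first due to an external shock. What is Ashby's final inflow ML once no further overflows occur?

Round 1 — Jarrow overflows (initial).
  Eston: +95 → 95 ≥ 80
Round 2 — Eston overflows.
No further overflows.

0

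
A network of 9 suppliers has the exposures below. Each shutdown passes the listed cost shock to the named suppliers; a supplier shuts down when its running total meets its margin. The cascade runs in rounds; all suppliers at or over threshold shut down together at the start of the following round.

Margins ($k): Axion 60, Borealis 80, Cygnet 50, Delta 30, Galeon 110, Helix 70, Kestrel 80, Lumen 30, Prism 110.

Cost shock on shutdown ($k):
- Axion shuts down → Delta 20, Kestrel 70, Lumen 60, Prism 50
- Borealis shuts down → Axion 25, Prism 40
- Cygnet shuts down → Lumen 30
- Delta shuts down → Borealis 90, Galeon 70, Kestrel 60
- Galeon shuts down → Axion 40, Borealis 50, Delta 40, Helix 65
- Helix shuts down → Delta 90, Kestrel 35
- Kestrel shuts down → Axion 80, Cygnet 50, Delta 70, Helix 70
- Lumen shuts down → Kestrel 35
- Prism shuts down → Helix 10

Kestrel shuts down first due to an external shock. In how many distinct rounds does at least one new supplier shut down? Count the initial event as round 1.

3

Round 1 — Kestrel shuts down (initial).
  Axion: +80 → 80 ≥ 60
  Cygnet: +50 → 50 ≥ 50
  Delta: +70 → 70 ≥ 30
  Helix: +70 → 70 ≥ 70
Round 2 — Axion, Cygnet, Delta, Helix shut down.
  Borealis: +90 → 90 ≥ 80
  Galeon: +70 → 70 < 110
  Lumen: +60+30 → 90 ≥ 30
  Prism: +50 → 50 < 110
Round 3 — Borealis, Lumen shut down.
  Prism: +40 → 90 < 110
No further shutdowns.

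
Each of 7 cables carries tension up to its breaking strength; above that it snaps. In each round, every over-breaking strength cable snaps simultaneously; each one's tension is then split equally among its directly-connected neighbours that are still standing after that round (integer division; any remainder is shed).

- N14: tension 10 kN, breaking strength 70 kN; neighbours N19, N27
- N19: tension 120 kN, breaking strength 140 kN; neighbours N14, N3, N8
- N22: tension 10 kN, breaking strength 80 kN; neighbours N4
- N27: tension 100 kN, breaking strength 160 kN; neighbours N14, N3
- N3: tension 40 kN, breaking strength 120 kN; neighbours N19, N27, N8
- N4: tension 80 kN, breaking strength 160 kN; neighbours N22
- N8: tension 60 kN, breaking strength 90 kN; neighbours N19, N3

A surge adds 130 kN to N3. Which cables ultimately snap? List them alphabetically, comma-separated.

Round 1 — N3 at 170 > 120. N3 snaps.
  N3 sheds 170 kN to N19, N27, N8: 56 each (2 lost).
    N19: 120+56 = 176 > 140
    N27: 100+56 = 156 ≤ 160
    N8: 60+56 = 116 > 90
Round 2 — N19, N8 snap.
  N19 sheds 176 kN to N14: 176 each.
    N14: 10+176 = 186 > 70
  N8 sheds 116 kN: no online neighbours, lost.
Round 3 — N14 snaps.
  N14 sheds 186 kN to N27: 186 each.
    N27: 156+186 = 342 > 160
Round 4 — N27 snaps.
  N27 sheds 342 kN: no online neighbours, lost.
No further breaks.

N14, N19, N27, N3, N8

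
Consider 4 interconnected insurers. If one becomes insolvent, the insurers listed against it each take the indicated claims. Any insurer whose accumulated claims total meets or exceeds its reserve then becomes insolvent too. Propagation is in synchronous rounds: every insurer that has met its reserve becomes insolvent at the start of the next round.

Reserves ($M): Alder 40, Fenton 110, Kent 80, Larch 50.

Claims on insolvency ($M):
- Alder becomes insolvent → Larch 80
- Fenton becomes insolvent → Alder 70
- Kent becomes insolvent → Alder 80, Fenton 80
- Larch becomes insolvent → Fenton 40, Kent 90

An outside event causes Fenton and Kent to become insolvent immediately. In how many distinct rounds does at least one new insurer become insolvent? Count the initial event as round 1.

Round 1 — Fenton, Kent become insolvent (initial).
  Alder: +70+80 → 150 ≥ 40
Round 2 — Alder becomes insolvent.
  Larch: +80 → 80 ≥ 50
Round 3 — Larch becomes insolvent.
No further insolvencies.

3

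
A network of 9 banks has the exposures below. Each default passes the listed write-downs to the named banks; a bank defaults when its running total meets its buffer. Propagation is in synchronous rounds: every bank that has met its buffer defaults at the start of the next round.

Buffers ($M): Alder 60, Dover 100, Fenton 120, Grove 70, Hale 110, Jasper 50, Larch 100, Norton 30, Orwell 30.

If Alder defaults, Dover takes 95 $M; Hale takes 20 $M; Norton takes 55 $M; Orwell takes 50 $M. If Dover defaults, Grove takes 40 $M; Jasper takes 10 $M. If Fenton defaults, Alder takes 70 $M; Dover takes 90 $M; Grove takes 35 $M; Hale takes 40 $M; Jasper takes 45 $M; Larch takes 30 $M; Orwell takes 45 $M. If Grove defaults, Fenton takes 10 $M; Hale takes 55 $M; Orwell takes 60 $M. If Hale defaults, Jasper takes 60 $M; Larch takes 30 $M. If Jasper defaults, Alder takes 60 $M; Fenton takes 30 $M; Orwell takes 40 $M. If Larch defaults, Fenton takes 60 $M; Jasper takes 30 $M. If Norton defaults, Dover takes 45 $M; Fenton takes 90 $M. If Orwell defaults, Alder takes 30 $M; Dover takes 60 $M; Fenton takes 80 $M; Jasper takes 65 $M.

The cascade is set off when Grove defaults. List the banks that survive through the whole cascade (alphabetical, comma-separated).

Round 1 — Grove defaults (initial).
  Fenton: +10 → 10 < 120
  Hale: +55 → 55 < 110
  Orwell: +60 → 60 ≥ 30
Round 2 — Orwell defaults.
  Alder: +30 → 30 < 60
  Dover: +60 → 60 < 100
  Fenton: +80 → 90 < 120
  Jasper: +65 → 65 ≥ 50
Round 3 — Jasper defaults.
  Alder: +60 → 90 ≥ 60
  Fenton: +30 → 120 ≥ 120
Round 4 — Alder, Fenton default.
  Dover: +95+90 → 245 ≥ 100
  Hale: +20+40 → 115 ≥ 110
  Larch: +30 → 30 < 100
  Norton: +55 → 55 ≥ 30
Round 5 — Dover, Hale, Norton default.
  Larch: +30 → 60 < 100
No further defaults.

Larch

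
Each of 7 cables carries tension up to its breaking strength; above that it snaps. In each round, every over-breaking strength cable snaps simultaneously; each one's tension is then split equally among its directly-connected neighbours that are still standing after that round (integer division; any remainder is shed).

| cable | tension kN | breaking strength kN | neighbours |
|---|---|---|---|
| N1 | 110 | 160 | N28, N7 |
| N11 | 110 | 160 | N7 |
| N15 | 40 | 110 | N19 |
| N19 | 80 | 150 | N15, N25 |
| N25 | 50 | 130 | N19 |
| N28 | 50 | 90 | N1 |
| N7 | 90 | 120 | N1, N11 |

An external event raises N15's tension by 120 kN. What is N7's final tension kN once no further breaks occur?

90

Round 1 — N15 at 160 > 110. N15 snaps.
  N15 sheds 160 kN to N19: 160 each.
    N19: 80+160 = 240 > 150
Round 2 — N19 snaps.
  N19 sheds 240 kN to N25: 240 each.
    N25: 50+240 = 290 > 130
Round 3 — N25 snaps.
  N25 sheds 290 kN: no online neighbours, lost.
No further breaks.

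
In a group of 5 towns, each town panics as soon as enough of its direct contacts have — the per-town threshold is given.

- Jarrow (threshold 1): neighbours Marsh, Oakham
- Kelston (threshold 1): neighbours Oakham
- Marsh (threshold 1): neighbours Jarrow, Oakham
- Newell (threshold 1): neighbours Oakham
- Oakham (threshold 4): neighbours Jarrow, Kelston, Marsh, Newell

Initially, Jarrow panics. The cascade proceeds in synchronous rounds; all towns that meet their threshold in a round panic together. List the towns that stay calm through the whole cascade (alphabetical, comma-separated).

Kelston, Newell, Oakham

Round 1 — Jarrow panics (initial).
Round 2 — checking thresholds:
  Marsh: 1 of 2 neighbours ≥ 1, panics.
  Oakham: 1 of 4 neighbours < 4, below threshold.
Round 3 — no new panics; cascade stops.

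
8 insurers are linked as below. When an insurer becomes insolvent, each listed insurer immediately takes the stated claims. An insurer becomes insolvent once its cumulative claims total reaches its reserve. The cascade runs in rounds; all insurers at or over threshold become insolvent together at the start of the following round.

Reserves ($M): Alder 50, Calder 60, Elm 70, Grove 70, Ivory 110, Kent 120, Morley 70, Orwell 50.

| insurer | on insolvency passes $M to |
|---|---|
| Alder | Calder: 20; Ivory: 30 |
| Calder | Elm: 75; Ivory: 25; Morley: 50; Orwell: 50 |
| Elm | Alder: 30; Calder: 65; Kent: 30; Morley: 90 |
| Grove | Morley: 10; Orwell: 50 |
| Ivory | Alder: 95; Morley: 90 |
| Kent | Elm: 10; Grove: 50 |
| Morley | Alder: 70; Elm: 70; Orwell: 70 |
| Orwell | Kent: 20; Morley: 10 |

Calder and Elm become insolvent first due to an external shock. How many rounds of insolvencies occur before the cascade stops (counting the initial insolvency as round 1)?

3

Round 1 — Calder, Elm become insolvent (initial).
  Alder: +30 → 30 < 50
  Ivory: +25 → 25 < 110
  Kent: +30 → 30 < 120
  Morley: +50+90 → 140 ≥ 70
  Orwell: +50 → 50 ≥ 50
Round 2 — Morley, Orwell become insolvent.
  Alder: +70 → 100 ≥ 50
  Kent: +20 → 50 < 120
Round 3 — Alder becomes insolvent.
  Ivory: +30 → 55 < 110
No further insolvencies.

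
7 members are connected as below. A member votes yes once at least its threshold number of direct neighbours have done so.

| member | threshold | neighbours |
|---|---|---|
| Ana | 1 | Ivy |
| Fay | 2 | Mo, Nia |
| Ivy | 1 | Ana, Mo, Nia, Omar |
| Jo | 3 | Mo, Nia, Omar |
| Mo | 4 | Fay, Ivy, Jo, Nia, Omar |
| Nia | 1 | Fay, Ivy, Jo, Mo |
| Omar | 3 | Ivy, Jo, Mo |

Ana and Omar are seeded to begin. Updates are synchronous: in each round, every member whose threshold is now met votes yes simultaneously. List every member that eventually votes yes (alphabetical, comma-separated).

Ana, Ivy, Nia, Omar

Round 1 — Ana, Omar vote yes (initial).
Round 2 — checking thresholds:
  Ivy: 2 of 4 neighbours ≥ 1, votes yes.
  Jo: 1 of 3 neighbours < 3, below threshold.
  Mo: 1 of 5 neighbours < 4, below threshold.
Round 3 — checking thresholds:
  Jo: 1 of 3 neighbours < 3, below threshold.
  Mo: 2 of 5 neighbours < 4, below threshold.
  Nia: 1 of 4 neighbours ≥ 1, votes yes.
Round 4 — no new yes votes; cascade stops.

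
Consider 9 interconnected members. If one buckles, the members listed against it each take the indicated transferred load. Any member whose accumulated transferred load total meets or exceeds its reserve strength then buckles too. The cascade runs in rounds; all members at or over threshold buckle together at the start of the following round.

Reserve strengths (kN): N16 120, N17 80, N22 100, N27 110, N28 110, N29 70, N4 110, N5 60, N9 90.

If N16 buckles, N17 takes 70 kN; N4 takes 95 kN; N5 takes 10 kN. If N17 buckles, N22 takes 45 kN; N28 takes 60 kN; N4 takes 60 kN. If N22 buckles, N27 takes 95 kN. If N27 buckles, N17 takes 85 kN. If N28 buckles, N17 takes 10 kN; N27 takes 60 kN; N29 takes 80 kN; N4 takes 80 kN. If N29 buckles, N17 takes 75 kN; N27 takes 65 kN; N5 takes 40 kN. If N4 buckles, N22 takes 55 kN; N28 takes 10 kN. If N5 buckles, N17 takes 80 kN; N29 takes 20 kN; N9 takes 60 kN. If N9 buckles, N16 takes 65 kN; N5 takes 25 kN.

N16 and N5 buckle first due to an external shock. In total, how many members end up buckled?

Round 1 — N16, N5 buckle (initial).
  N17: +70+80 → 150 ≥ 80
  N29: +20 → 20 < 70
  N4: +95 → 95 < 110
  N9: +60 → 60 < 90
Round 2 — N17 buckles.
  N22: +45 → 45 < 100
  N28: +60 → 60 < 110
  N4: +60 → 155 ≥ 110
Round 3 — N4 buckles.
  N22: +55 → 100 ≥ 100
  N28: +10 → 70 < 110
Round 4 — N22 buckles.
  N27: +95 → 95 < 110
No further bucklings.

5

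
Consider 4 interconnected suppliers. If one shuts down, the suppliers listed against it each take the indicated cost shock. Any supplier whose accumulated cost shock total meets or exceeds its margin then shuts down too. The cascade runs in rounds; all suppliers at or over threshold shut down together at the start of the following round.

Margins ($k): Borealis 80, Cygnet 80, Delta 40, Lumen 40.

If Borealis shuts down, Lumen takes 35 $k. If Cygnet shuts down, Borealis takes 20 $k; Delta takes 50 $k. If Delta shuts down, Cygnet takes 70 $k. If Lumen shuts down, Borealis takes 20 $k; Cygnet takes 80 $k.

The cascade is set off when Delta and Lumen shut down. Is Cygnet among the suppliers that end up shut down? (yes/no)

Round 1 — Delta, Lumen shut down (initial).
  Borealis: +20 → 20 < 80
  Cygnet: +70+80 → 150 ≥ 80
Round 2 — Cygnet shuts down.
  Borealis: +20 → 40 < 80
No further shutdowns.

yes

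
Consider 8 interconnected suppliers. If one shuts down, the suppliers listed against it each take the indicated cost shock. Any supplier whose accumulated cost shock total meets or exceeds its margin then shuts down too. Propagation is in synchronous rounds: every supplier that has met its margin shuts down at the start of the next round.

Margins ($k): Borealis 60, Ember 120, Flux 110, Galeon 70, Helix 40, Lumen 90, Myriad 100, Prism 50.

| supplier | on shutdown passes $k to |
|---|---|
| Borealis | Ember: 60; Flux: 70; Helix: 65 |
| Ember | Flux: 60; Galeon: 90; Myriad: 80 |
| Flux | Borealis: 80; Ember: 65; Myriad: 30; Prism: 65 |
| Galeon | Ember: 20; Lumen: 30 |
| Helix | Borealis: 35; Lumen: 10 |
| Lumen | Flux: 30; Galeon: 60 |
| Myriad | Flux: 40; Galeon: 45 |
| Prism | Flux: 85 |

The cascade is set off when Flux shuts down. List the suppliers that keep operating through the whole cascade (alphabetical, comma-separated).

Round 1 — Flux shuts down (initial).
  Borealis: +80 → 80 ≥ 60
  Ember: +65 → 65 < 120
  Myriad: +30 → 30 < 100
  Prism: +65 → 65 ≥ 50
Round 2 — Borealis, Prism shut down.
  Ember: +60 → 125 ≥ 120
  Helix: +65 → 65 ≥ 40
Round 3 — Ember, Helix shut down.
  Galeon: +90 → 90 ≥ 70
  Lumen: +10 → 10 < 90
  Myriad: +80 → 110 ≥ 100
Round 4 — Galeon, Myriad shut down.
  Lumen: +30 → 40 < 90
No further shutdowns.

Lumen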